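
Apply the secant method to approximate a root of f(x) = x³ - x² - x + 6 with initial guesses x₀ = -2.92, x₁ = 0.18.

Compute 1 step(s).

f(x) = x³ - x² - x + 6
x₀ = -2.92, x₁ = 0.18

Secant formula: x_{n+1} = x_n - f(x_n)(x_n - x_{n-1})/(f(x_n) - f(x_{n-1}))

Iteration 1:
  f(-2.920000) = -24.503488
  f(0.180000) = 5.793432
  x_2 = 0.180000 - 5.793432×(0.180000 - (-2.920000))/(5.793432 - (-24.503488))
       = -0.412788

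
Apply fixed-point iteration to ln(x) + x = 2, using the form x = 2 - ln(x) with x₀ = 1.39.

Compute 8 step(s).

Equation: ln(x) + x = 2
Fixed-point form: x = 2 - ln(x)
x₀ = 1.39

x_1 = g(1.390000) = 1.670696
x_2 = g(1.670696) = 1.486760
x_3 = g(1.486760) = 1.603401
x_4 = g(1.603401) = 1.527873
x_5 = g(1.527873) = 1.576123
x_6 = g(1.576123) = 1.545032
x_7 = g(1.545032) = 1.564956
x_8 = g(1.564956) = 1.552143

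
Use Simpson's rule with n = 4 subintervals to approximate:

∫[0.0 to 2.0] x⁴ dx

f(x) = x⁴
a = 0.0, b = 2.0, n = 4
h = (b - a)/n = 0.500000

Simpson's rule: (h/3)[f(x₀) + 4f(x₁) + 2f(x₂) + ... + f(xₙ)]

x_0 = 0.0000, f(x_0) = 0.000000, coefficient = 1
x_1 = 0.5000, f(x_1) = 0.062500, coefficient = 4
x_2 = 1.0000, f(x_2) = 1.000000, coefficient = 2
x_3 = 1.5000, f(x_3) = 5.062500, coefficient = 4
x_4 = 2.0000, f(x_4) = 16.000000, coefficient = 1

I ≈ (0.500000/3) × 38.500000 = 6.416667
Exact value: 6.400000
Error: 0.016667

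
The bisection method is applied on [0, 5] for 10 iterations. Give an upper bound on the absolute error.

Bisection error bound: |error| ≤ (b-a)/2^n
|error| ≤ (5 - 0)/2^10 = 5/2^10
|error| ≤ 0.0048828125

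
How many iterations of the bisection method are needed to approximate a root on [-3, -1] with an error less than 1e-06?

We need (b-a)/2^n ≤ 1e-06
(-1 - (-3))/2^n ≤ 1e-06
2/2^n ≤ 1e-06
2^n ≥ 2000000
n ≥ log₂(2000000) = 20.93
n ≥ 21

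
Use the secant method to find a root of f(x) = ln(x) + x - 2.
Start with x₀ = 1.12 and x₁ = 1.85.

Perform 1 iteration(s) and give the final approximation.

f(x) = ln(x) + x - 2
x₀ = 1.12, x₁ = 1.85

Secant formula: x_{n+1} = x_n - f(x_n)(x_n - x_{n-1})/(f(x_n) - f(x_{n-1}))

Iteration 1:
  f(1.120000) = -0.766671
  f(1.850000) = 0.465186
  x_2 = 1.850000 - 0.465186×(1.850000 - 1.120000)/(0.465186 - (-0.766671))
       = 1.574330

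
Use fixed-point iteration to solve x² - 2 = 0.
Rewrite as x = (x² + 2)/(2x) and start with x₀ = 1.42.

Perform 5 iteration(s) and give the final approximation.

Equation: x² - 2 = 0
Fixed-point form: x = (x² + 2)/(2x)
x₀ = 1.42

x_1 = g(1.420000) = 1.414225
x_2 = g(1.414225) = 1.414214
x_3 = g(1.414214) = 1.414214
x_4 = g(1.414214) = 1.414214
x_5 = g(1.414214) = 1.414214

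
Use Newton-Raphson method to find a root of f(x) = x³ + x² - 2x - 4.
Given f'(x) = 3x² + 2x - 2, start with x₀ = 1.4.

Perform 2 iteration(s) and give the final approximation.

f(x) = x³ + x² - 2x - 4
f'(x) = 3x² + 2x - 2
x₀ = 1.4

Newton-Raphson formula: x_{n+1} = x_n - f(x_n)/f'(x_n)

Iteration 1:
  f(1.400000) = -2.096000
  f'(1.400000) = 6.680000
  x_1 = 1.400000 - (-2.096000)/6.680000 = 1.713772
Iteration 2:
  f(1.713772) = 0.542848
  f'(1.713772) = 10.238593
  x_2 = 1.713772 - 0.542848/10.238593 = 1.660753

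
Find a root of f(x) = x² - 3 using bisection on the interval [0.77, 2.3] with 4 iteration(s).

f(x) = x² - 3
Initial interval: [0.77, 2.3]

Iteration 1:
  c_1 = (0.770000 + 2.300000)/2 = 1.535000
  f(c_1) = f(1.535000) = -0.643775
  f(a) × f(c) ≥ 0, new interval: [1.535000, 2.300000]
Iteration 2:
  c_2 = (1.535000 + 2.300000)/2 = 1.917500
  f(c_2) = f(1.917500) = 0.676806
  f(a) × f(c) < 0, new interval: [1.535000, 1.917500]
Iteration 3:
  c_3 = (1.535000 + 1.917500)/2 = 1.726250
  f(c_3) = f(1.726250) = -0.020061
  f(a) × f(c) ≥ 0, new interval: [1.726250, 1.917500]
Iteration 4:
  c_4 = (1.726250 + 1.917500)/2 = 1.821875
  f(c_4) = f(1.821875) = 0.319229
  f(a) × f(c) < 0, new interval: [1.726250, 1.821875]

After 4 iteration(s), the approximation is c_4 = 1.821875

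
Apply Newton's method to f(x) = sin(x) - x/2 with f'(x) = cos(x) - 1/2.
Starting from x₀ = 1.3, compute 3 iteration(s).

f(x) = sin(x) - x/2
f'(x) = cos(x) - 1/2
x₀ = 1.3

Newton-Raphson formula: x_{n+1} = x_n - f(x_n)/f'(x_n)

Iteration 1:
  f(1.300000) = 0.313558
  f'(1.300000) = -0.232501
  x_1 = 1.300000 - 0.313558/(-0.232501) = 2.648631
Iteration 2:
  f(2.648631) = -0.851078
  f'(2.648631) = -1.380935
  x_2 = 2.648631 - (-0.851078)/(-1.380935) = 2.032325
Iteration 3:
  f(2.032325) = -0.120790
  f'(2.032325) = -0.945317
  x_3 = 2.032325 - (-0.120790)/(-0.945317) = 1.904548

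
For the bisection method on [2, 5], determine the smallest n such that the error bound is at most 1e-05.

We need (b-a)/2^n ≤ 1e-05
(5 - 2)/2^n ≤ 1e-05
3/2^n ≤ 1e-05
2^n ≥ 300000
n ≥ log₂(300000) = 18.19
n ≥ 19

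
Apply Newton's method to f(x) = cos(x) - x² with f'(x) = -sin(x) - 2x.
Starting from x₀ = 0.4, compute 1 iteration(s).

f(x) = cos(x) - x²
f'(x) = -sin(x) - 2x
x₀ = 0.4

Newton-Raphson formula: x_{n+1} = x_n - f(x_n)/f'(x_n)

Iteration 1:
  f(0.400000) = 0.761061
  f'(0.400000) = -1.189418
  x_1 = 0.400000 - 0.761061/(-1.189418) = 1.039860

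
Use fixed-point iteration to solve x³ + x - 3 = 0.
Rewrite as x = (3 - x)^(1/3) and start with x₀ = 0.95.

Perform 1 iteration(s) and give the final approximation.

Equation: x³ + x - 3 = 0
Fixed-point form: x = (3 - x)^(1/3)
x₀ = 0.95

x_1 = g(0.950000) = 1.270334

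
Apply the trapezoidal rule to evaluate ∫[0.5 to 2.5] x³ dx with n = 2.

f(x) = x³
a = 0.5, b = 2.5, n = 2
h = (b - a)/n = 1.000000

Trapezoidal rule: (h/2)[f(x₀) + 2f(x₁) + 2f(x₂) + ... + f(xₙ)]

x_0 = 0.5000, f(x_0) = 0.125000, coefficient = 1
x_1 = 1.5000, f(x_1) = 3.375000, coefficient = 2
x_2 = 2.5000, f(x_2) = 15.625000, coefficient = 1

I ≈ (1.000000/2) × 22.500000 = 11.250000
Exact value: 9.750000
Error: 1.500000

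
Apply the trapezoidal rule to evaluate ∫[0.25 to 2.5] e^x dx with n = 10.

f(x) = e^x
a = 0.25, b = 2.5, n = 10
h = (b - a)/n = 0.225000

Trapezoidal rule: (h/2)[f(x₀) + 2f(x₁) + 2f(x₂) + ... + f(xₙ)]

x_0 = 0.2500, f(x_0) = 1.284025, coefficient = 1
x_1 = 0.4750, f(x_1) = 1.608014, coefficient = 2
x_2 = 0.7000, f(x_2) = 2.013753, coefficient = 2
x_3 = 0.9250, f(x_3) = 2.521868, coefficient = 2
x_4 = 1.1500, f(x_4) = 3.158193, coefficient = 2
x_5 = 1.3750, f(x_5) = 3.955077, coefficient = 2
x_6 = 1.6000, f(x_6) = 4.953032, coefficient = 2
x_7 = 1.8250, f(x_7) = 6.202795, coefficient = 2
x_8 = 2.0500, f(x_8) = 7.767901, coefficient = 2
x_9 = 2.2750, f(x_9) = 9.727919, coefficient = 2
x_10 = 2.5000, f(x_10) = 12.182494, coefficient = 1

I ≈ (0.225000/2) × 97.283624 = 10.944408
Exact value: 10.898469
Error: 0.045939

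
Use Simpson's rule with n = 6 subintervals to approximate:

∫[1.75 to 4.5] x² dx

f(x) = x²
a = 1.75, b = 4.5, n = 6
h = (b - a)/n = 0.458333

Simpson's rule: (h/3)[f(x₀) + 4f(x₁) + 2f(x₂) + ... + f(xₙ)]

x_0 = 1.7500, f(x_0) = 3.062500, coefficient = 1
x_1 = 2.2083, f(x_1) = 4.876736, coefficient = 4
x_2 = 2.6667, f(x_2) = 7.111111, coefficient = 2
x_3 = 3.1250, f(x_3) = 9.765625, coefficient = 4
x_4 = 3.5833, f(x_4) = 12.840278, coefficient = 2
x_5 = 4.0417, f(x_5) = 16.335069, coefficient = 4
x_6 = 4.5000, f(x_6) = 20.250000, coefficient = 1

I ≈ (0.458333/3) × 187.125000 = 28.588542
Exact value: 28.588542
Error: 0.000000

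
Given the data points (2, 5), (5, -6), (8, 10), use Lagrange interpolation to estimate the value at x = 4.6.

Lagrange interpolation formula:
P(x) = Σ yᵢ × Lᵢ(x)
where Lᵢ(x) = Π_{j≠i} (x - xⱼ)/(xᵢ - xⱼ)

L_0(4.6) = (4.6 - 5)/(2 - 5) × (4.6 - 8)/(2 - 8) = 0.075556
L_1(4.6) = (4.6 - 2)/(5 - 2) × (4.6 - 8)/(5 - 8) = 0.982222
L_2(4.6) = (4.6 - 2)/(8 - 2) × (4.6 - 5)/(8 - 5) = -0.057778

P(4.6) = 5×L_0(4.6) + (-6)×L_1(4.6) + 10×L_2(4.6)
P(4.6) = -6.093333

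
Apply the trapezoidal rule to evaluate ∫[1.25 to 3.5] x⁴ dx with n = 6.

f(x) = x⁴
a = 1.25, b = 3.5, n = 6
h = (b - a)/n = 0.375000

Trapezoidal rule: (h/2)[f(x₀) + 2f(x₁) + 2f(x₂) + ... + f(xₙ)]

x_0 = 1.2500, f(x_0) = 2.441406, coefficient = 1
x_1 = 1.6250, f(x_1) = 6.972900, coefficient = 2
x_2 = 2.0000, f(x_2) = 16.000000, coefficient = 2
x_3 = 2.3750, f(x_3) = 31.816650, coefficient = 2
x_4 = 2.7500, f(x_4) = 57.191406, coefficient = 2
x_5 = 3.1250, f(x_5) = 95.367432, coefficient = 2
x_6 = 3.5000, f(x_6) = 150.062500, coefficient = 1

I ≈ (0.375000/2) × 567.200684 = 106.350128
Exact value: 104.433398
Error: 1.916730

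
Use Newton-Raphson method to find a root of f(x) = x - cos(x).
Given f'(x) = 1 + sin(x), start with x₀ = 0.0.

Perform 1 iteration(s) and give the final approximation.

f(x) = x - cos(x)
f'(x) = 1 + sin(x)
x₀ = 0.0

Newton-Raphson formula: x_{n+1} = x_n - f(x_n)/f'(x_n)

Iteration 1:
  f(0.000000) = -1.000000
  f'(0.000000) = 1.000000
  x_1 = 0.000000 - (-1.000000)/1.000000 = 1.000000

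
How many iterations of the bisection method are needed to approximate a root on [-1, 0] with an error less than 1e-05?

We need (b-a)/2^n ≤ 1e-05
(0 - (-1))/2^n ≤ 1e-05
1/2^n ≤ 1e-05
2^n ≥ 100000
n ≥ log₂(100000) = 16.61
n ≥ 17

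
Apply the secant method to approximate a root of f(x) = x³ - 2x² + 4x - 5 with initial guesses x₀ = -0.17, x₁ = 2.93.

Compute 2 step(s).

f(x) = x³ - 2x² + 4x - 5
x₀ = -0.17, x₁ = 2.93

Secant formula: x_{n+1} = x_n - f(x_n)(x_n - x_{n-1})/(f(x_n) - f(x_{n-1}))

Iteration 1:
  f(-0.170000) = -5.742713
  f(2.930000) = 14.703957
  x_2 = 2.930000 - 14.703957×(2.930000 - (-0.170000))/(14.703957 - (-5.742713))
       = 0.700675
Iteration 2:
  f(2.930000) = 14.703957
  f(0.700675) = -2.835197
  x_3 = 0.700675 - (-2.835197)×(0.700675 - 2.930000)/(-2.835197 - 14.703957)
       = 1.061045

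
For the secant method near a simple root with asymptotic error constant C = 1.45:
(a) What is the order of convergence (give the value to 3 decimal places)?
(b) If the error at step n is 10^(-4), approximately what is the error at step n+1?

(a) Secant method has superlinear convergence with order φ = (1+√5)/2 ≈ 1.618.
    This means |e_{n+1}| ≈ C|e_n|^1.618.

(b) With |e_n| = 10^(-4) and C = 1.45:
    |e_{n+1}| ≈ 1.45 × (10^(-4))^1.618 = 1.45 × 10^(-6.47)

(a) ≈ 1.618 (golden ratio); (b) |e_{n+1}| ≈ 4.889e-07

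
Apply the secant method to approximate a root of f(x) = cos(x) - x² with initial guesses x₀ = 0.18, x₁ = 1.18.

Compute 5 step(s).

f(x) = cos(x) - x²
x₀ = 0.18, x₁ = 1.18

Secant formula: x_{n+1} = x_n - f(x_n)(x_n - x_{n-1})/(f(x_n) - f(x_{n-1}))

Iteration 1:
  f(0.180000) = 0.951444
  f(1.180000) = -1.011475
  x_2 = 1.180000 - (-1.011475)×(1.180000 - 0.180000)/(-1.011475 - 0.951444)
       = 0.664709
Iteration 2:
  f(1.180000) = -1.011475
  f(0.664709) = 0.345259
  x_3 = 0.664709 - 0.345259×(0.664709 - 1.180000)/(0.345259 - (-1.011475))
       = 0.795839
Iteration 3:
  f(0.664709) = 0.345259
  f(0.795839) = 0.066326
  x_4 = 0.795839 - 0.066326×(0.795839 - 0.664709)/(0.066326 - 0.345259)
       = 0.827020
Iteration 4:
  f(0.795839) = 0.066326
  f(0.827020) = -0.006890
  x_5 = 0.827020 - (-0.006890)×(0.827020 - 0.795839)/(-0.006890 - 0.066326)
       = 0.824086
Iteration 5:
  f(0.827020) = -0.006890
  f(0.824086) = 0.000111
  x_6 = 0.824086 - 0.000111×(0.824086 - 0.827020)/(0.000111 - (-0.006890))
       = 0.824132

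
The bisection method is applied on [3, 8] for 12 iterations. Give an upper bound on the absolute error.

Bisection error bound: |error| ≤ (b-a)/2^n
|error| ≤ (8 - 3)/2^12 = 5/2^12
|error| ≤ 0.0012207031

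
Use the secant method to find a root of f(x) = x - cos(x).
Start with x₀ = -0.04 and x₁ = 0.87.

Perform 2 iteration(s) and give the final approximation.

f(x) = x - cos(x)
x₀ = -0.04, x₁ = 0.87

Secant formula: x_{n+1} = x_n - f(x_n)(x_n - x_{n-1})/(f(x_n) - f(x_{n-1}))

Iteration 1:
  f(-0.040000) = -1.039200
  f(0.870000) = 0.225173
  x_2 = 0.870000 - 0.225173×(0.870000 - (-0.040000))/(0.225173 - (-1.039200))
       = 0.707937
Iteration 2:
  f(0.870000) = 0.225173
  f(0.707937) = -0.051768
  x_3 = 0.707937 - (-0.051768)×(0.707937 - 0.870000)/(-0.051768 - 0.225173)
       = 0.738231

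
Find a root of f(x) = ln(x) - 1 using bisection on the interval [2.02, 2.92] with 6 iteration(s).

f(x) = ln(x) - 1
Initial interval: [2.02, 2.92]

Iteration 1:
  c_1 = (2.020000 + 2.920000)/2 = 2.470000
  f(c_1) = f(2.470000) = -0.095782
  f(a) × f(c) ≥ 0, new interval: [2.470000, 2.920000]
Iteration 2:
  c_2 = (2.470000 + 2.920000)/2 = 2.695000
  f(c_2) = f(2.695000) = -0.008602
  f(a) × f(c) ≥ 0, new interval: [2.695000, 2.920000]
Iteration 3:
  c_3 = (2.695000 + 2.920000)/2 = 2.807500
  f(c_3) = f(2.807500) = 0.032294
  f(a) × f(c) < 0, new interval: [2.695000, 2.807500]
Iteration 4:
  c_4 = (2.695000 + 2.807500)/2 = 2.751250
  f(c_4) = f(2.751250) = 0.012055
  f(a) × f(c) < 0, new interval: [2.695000, 2.751250]
Iteration 5:
  c_5 = (2.695000 + 2.751250)/2 = 2.723125
  f(c_5) = f(2.723125) = 0.001780
  f(a) × f(c) < 0, new interval: [2.695000, 2.723125]
Iteration 6:
  c_6 = (2.695000 + 2.723125)/2 = 2.709062
  f(c_6) = f(2.709062) = -0.003397
  f(a) × f(c) ≥ 0, new interval: [2.709062, 2.723125]

After 6 iteration(s), the approximation is c_6 = 2.709062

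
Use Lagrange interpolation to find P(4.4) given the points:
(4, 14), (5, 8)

Lagrange interpolation formula:
P(x) = Σ yᵢ × Lᵢ(x)
where Lᵢ(x) = Π_{j≠i} (x - xⱼ)/(xᵢ - xⱼ)

L_0(4.4) = (4.4 - 5)/(4 - 5) = 0.600000
L_1(4.4) = (4.4 - 4)/(5 - 4) = 0.400000

P(4.4) = 14×L_0(4.4) + 8×L_1(4.4)
P(4.4) = 11.600000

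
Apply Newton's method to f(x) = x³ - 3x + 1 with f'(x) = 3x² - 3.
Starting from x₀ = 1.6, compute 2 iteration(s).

f(x) = x³ - 3x + 1
f'(x) = 3x² - 3
x₀ = 1.6

Newton-Raphson formula: x_{n+1} = x_n - f(x_n)/f'(x_n)

Iteration 1:
  f(1.600000) = 0.296000
  f'(1.600000) = 4.680000
  x_1 = 1.600000 - 0.296000/4.680000 = 1.536752
Iteration 2:
  f(1.536752) = 0.018948
  f'(1.536752) = 4.084821
  x_2 = 1.536752 - 0.018948/4.084821 = 1.532113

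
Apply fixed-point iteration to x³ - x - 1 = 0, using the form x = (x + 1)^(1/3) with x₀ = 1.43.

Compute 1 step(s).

Equation: x³ - x - 1 = 0
Fixed-point form: x = (x + 1)^(1/3)
x₀ = 1.43

x_1 = g(1.430000) = 1.344421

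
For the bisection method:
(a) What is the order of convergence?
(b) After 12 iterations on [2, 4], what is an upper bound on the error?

(a) Bisection has linear (order 1) convergence; the error is halved each step.

(b) Error bound = (b-a)/2^n = (4 - 2)/2^{12}
    = 2/2^{12}

(a) 1 (linear); (b) error ≤ 4.88e-04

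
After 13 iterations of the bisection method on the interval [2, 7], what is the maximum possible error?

Bisection error bound: |error| ≤ (b-a)/2^n
|error| ≤ (7 - 2)/2^13 = 5/2^13
|error| ≤ 0.0006103516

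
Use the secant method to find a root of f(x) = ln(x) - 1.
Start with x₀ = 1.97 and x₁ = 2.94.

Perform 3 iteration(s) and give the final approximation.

f(x) = ln(x) - 1
x₀ = 1.97, x₁ = 2.94

Secant formula: x_{n+1} = x_n - f(x_n)(x_n - x_{n-1})/(f(x_n) - f(x_{n-1}))

Iteration 1:
  f(1.970000) = -0.321966
  f(2.940000) = 0.078410
  x_2 = 2.940000 - 0.078410×(2.940000 - 1.970000)/(0.078410 - (-0.321966))
       = 2.750035
Iteration 2:
  f(2.940000) = 0.078410
  f(2.750035) = 0.011614
  x_3 = 2.750035 - 0.011614×(2.750035 - 2.940000)/(0.011614 - 0.078410)
       = 2.717006
Iteration 3:
  f(2.750035) = 0.011614
  f(2.717006) = -0.000469
  x_4 = 2.717006 - (-0.000469)×(2.717006 - 2.750035)/(-0.000469 - 0.011614)
       = 2.718289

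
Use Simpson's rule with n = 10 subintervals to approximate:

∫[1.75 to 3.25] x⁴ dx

f(x) = x⁴
a = 1.75, b = 3.25, n = 10
h = (b - a)/n = 0.150000

Simpson's rule: (h/3)[f(x₀) + 4f(x₁) + 2f(x₂) + ... + f(xₙ)]

x_0 = 1.7500, f(x_0) = 9.378906, coefficient = 1
x_1 = 1.9000, f(x_1) = 13.032100, coefficient = 4
x_2 = 2.0500, f(x_2) = 17.661006, coefficient = 2
x_3 = 2.2000, f(x_3) = 23.425600, coefficient = 4
x_4 = 2.3500, f(x_4) = 30.498006, coefficient = 2
x_5 = 2.5000, f(x_5) = 39.062500, coefficient = 4
x_6 = 2.6500, f(x_6) = 49.315506, coefficient = 2
x_7 = 2.8000, f(x_7) = 61.465600, coefficient = 4
x_8 = 2.9500, f(x_8) = 75.733506, coefficient = 2
x_9 = 3.1000, f(x_9) = 92.352100, coefficient = 4
x_10 = 3.2500, f(x_10) = 111.566406, coefficient = 1

I ≈ (0.150000/3) × 1384.712962 = 69.235648
Exact value: 69.235547
Error: 0.000101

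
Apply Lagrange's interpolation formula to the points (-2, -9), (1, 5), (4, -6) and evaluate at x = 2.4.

Lagrange interpolation formula:
P(x) = Σ yᵢ × Lᵢ(x)
where Lᵢ(x) = Π_{j≠i} (x - xⱼ)/(xᵢ - xⱼ)

L_0(2.4) = (2.4 - 1)/(-2 - 1) × (2.4 - 4)/(-2 - 4) = -0.124444
L_1(2.4) = (2.4 - (-2))/(1 - (-2)) × (2.4 - 4)/(1 - 4) = 0.782222
L_2(2.4) = (2.4 - (-2))/(4 - (-2)) × (2.4 - 1)/(4 - 1) = 0.342222

P(2.4) = (-9)×L_0(2.4) + 5×L_1(2.4) + (-6)×L_2(2.4)
P(2.4) = 2.977778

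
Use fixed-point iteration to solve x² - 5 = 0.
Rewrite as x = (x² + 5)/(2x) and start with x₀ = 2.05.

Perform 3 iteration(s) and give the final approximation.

Equation: x² - 5 = 0
Fixed-point form: x = (x² + 5)/(2x)
x₀ = 2.05

x_1 = g(2.050000) = 2.244512
x_2 = g(2.244512) = 2.236084
x_3 = g(2.236084) = 2.236068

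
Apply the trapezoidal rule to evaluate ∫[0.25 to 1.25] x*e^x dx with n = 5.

f(x) = x*e^x
a = 0.25, b = 1.25, n = 5
h = (b - a)/n = 0.200000

Trapezoidal rule: (h/2)[f(x₀) + 2f(x₁) + 2f(x₂) + ... + f(xₙ)]

x_0 = 0.2500, f(x_0) = 0.321006, coefficient = 1
x_1 = 0.4500, f(x_1) = 0.705740, coefficient = 2
x_2 = 0.6500, f(x_2) = 1.245102, coefficient = 2
x_3 = 0.8500, f(x_3) = 1.988700, coefficient = 2
x_4 = 1.0500, f(x_4) = 3.000534, coefficient = 2
x_5 = 1.2500, f(x_5) = 4.362929, coefficient = 1

I ≈ (0.200000/2) × 18.564086 = 1.856409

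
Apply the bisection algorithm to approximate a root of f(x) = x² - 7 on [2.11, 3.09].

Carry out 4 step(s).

f(x) = x² - 7
Initial interval: [2.11, 3.09]

Iteration 1:
  c_1 = (2.110000 + 3.090000)/2 = 2.600000
  f(c_1) = f(2.600000) = -0.240000
  f(a) × f(c) ≥ 0, new interval: [2.600000, 3.090000]
Iteration 2:
  c_2 = (2.600000 + 3.090000)/2 = 2.845000
  f(c_2) = f(2.845000) = 1.094025
  f(a) × f(c) < 0, new interval: [2.600000, 2.845000]
Iteration 3:
  c_3 = (2.600000 + 2.845000)/2 = 2.722500
  f(c_3) = f(2.722500) = 0.412006
  f(a) × f(c) < 0, new interval: [2.600000, 2.722500]
Iteration 4:
  c_4 = (2.600000 + 2.722500)/2 = 2.661250
  f(c_4) = f(2.661250) = 0.082252
  f(a) × f(c) < 0, new interval: [2.600000, 2.661250]

After 4 iteration(s), the approximation is c_4 = 2.661250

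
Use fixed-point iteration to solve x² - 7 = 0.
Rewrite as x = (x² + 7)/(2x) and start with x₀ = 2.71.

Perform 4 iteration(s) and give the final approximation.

Equation: x² - 7 = 0
Fixed-point form: x = (x² + 7)/(2x)
x₀ = 2.71

x_1 = g(2.710000) = 2.646513
x_2 = g(2.646513) = 2.645751
x_3 = g(2.645751) = 2.645751
x_4 = g(2.645751) = 2.645751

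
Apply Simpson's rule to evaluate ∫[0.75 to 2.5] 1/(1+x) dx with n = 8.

f(x) = 1/(1+x)
a = 0.75, b = 2.5, n = 8
h = (b - a)/n = 0.218750

Simpson's rule: (h/3)[f(x₀) + 4f(x₁) + 2f(x₂) + ... + f(xₙ)]

x_0 = 0.7500, f(x_0) = 0.571429, coefficient = 1
x_1 = 0.9688, f(x_1) = 0.507937, coefficient = 4
x_2 = 1.1875, f(x_2) = 0.457143, coefficient = 2
x_3 = 1.4062, f(x_3) = 0.415584, coefficient = 4
x_4 = 1.6250, f(x_4) = 0.380952, coefficient = 2
x_5 = 1.8438, f(x_5) = 0.351648, coefficient = 4
x_6 = 2.0625, f(x_6) = 0.326531, coefficient = 2
x_7 = 2.2812, f(x_7) = 0.304762, coefficient = 4
x_8 = 2.5000, f(x_8) = 0.285714, coefficient = 1

I ≈ (0.218750/3) × 9.506119 = 0.693155
Exact value: 0.693147
Error: 0.000007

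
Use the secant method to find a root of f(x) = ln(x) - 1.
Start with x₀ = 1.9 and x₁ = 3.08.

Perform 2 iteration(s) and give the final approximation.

f(x) = ln(x) - 1
x₀ = 1.9, x₁ = 3.08

Secant formula: x_{n+1} = x_n - f(x_n)(x_n - x_{n-1})/(f(x_n) - f(x_{n-1}))

Iteration 1:
  f(1.900000) = -0.358146
  f(3.080000) = 0.124930
  x_2 = 3.080000 - 0.124930×(3.080000 - 1.900000)/(0.124930 - (-0.358146))
       = 2.774837
Iteration 2:
  f(3.080000) = 0.124930
  f(2.774837) = 0.020592
  x_3 = 2.774837 - 0.020592×(2.774837 - 3.080000)/(0.020592 - 0.124930)
       = 2.714610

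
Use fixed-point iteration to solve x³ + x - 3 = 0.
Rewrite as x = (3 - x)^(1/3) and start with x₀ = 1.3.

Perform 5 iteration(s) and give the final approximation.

Equation: x³ + x - 3 = 0
Fixed-point form: x = (3 - x)^(1/3)
x₀ = 1.3

x_1 = g(1.300000) = 1.193483
x_2 = g(1.193483) = 1.217907
x_3 = g(1.217907) = 1.212393
x_4 = g(1.212393) = 1.213642
x_5 = g(1.213642) = 1.213359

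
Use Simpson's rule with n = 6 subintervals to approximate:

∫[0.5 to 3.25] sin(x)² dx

f(x) = sin(x)²
a = 0.5, b = 3.25, n = 6
h = (b - a)/n = 0.458333

Simpson's rule: (h/3)[f(x₀) + 4f(x₁) + 2f(x₂) + ... + f(xₙ)]

x_0 = 0.5000, f(x_0) = 0.229849, coefficient = 1
x_1 = 0.9583, f(x_1) = 0.669508, coefficient = 4
x_2 = 1.4167, f(x_2) = 0.976432, coefficient = 2
x_3 = 1.8750, f(x_3) = 0.910280, coefficient = 4
x_4 = 2.3333, f(x_4) = 0.522853, coefficient = 2
x_5 = 2.7917, f(x_5) = 0.117531, coefficient = 4
x_6 = 3.2500, f(x_6) = 0.011706, coefficient = 1

I ≈ (0.458333/3) × 10.029399 = 1.532269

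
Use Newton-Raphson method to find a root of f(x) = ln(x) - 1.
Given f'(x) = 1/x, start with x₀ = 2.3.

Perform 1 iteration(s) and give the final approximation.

f(x) = ln(x) - 1
f'(x) = 1/x
x₀ = 2.3

Newton-Raphson formula: x_{n+1} = x_n - f(x_n)/f'(x_n)

Iteration 1:
  f(2.300000) = -0.167091
  f'(2.300000) = 0.434783
  x_1 = 2.300000 - (-0.167091)/0.434783 = 2.684309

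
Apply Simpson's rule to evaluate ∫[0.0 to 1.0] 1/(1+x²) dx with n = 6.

f(x) = 1/(1+x²)
a = 0.0, b = 1.0, n = 6
h = (b - a)/n = 0.166667

Simpson's rule: (h/3)[f(x₀) + 4f(x₁) + 2f(x₂) + ... + f(xₙ)]

x_0 = 0.0000, f(x_0) = 1.000000, coefficient = 1
x_1 = 0.1667, f(x_1) = 0.972973, coefficient = 4
x_2 = 0.3333, f(x_2) = 0.900000, coefficient = 2
x_3 = 0.5000, f(x_3) = 0.800000, coefficient = 4
x_4 = 0.6667, f(x_4) = 0.692308, coefficient = 2
x_5 = 0.8333, f(x_5) = 0.590164, coefficient = 4
x_6 = 1.0000, f(x_6) = 0.500000, coefficient = 1

I ≈ (0.166667/3) × 14.137163 = 0.785398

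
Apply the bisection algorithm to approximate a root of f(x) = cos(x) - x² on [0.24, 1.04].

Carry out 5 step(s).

f(x) = cos(x) - x²
Initial interval: [0.24, 1.04]

Iteration 1:
  c_1 = (0.240000 + 1.040000)/2 = 0.640000
  f(c_1) = f(0.640000) = 0.392496
  f(a) × f(c) ≥ 0, new interval: [0.640000, 1.040000]
Iteration 2:
  c_2 = (0.640000 + 1.040000)/2 = 0.840000
  f(c_2) = f(0.840000) = -0.038137
  f(a) × f(c) < 0, new interval: [0.640000, 0.840000]
Iteration 3:
  c_3 = (0.640000 + 0.840000)/2 = 0.740000
  f(c_3) = f(0.740000) = 0.190869
  f(a) × f(c) ≥ 0, new interval: [0.740000, 0.840000]
Iteration 4:
  c_4 = (0.740000 + 0.840000)/2 = 0.790000
  f(c_4) = f(0.790000) = 0.079745
  f(a) × f(c) ≥ 0, new interval: [0.790000, 0.840000]
Iteration 5:
  c_5 = (0.790000 + 0.840000)/2 = 0.815000
  f(c_5) = f(0.815000) = 0.021643
  f(a) × f(c) ≥ 0, new interval: [0.815000, 0.840000]

After 5 iteration(s), the approximation is c_5 = 0.815000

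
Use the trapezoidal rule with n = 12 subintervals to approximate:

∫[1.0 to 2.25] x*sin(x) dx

f(x) = x*sin(x)
a = 1.0, b = 2.25, n = 12
h = (b - a)/n = 0.104167

Trapezoidal rule: (h/2)[f(x₀) + 2f(x₁) + 2f(x₂) + ... + f(xₙ)]

x_0 = 1.0000, f(x_0) = 0.841471, coefficient = 1
x_1 = 1.1042, f(x_1) = 0.986120, coefficient = 2
x_2 = 1.2083, f(x_2) = 1.129823, coefficient = 2
x_3 = 1.3125, f(x_3) = 1.268960, coefficient = 2
x_4 = 1.4167, f(x_4) = 1.399873, coefficient = 2
x_5 = 1.5208, f(x_5) = 1.518935, coefficient = 2
x_6 = 1.6250, f(x_6) = 1.622613, coefficient = 2
x_7 = 1.7292, f(x_7) = 1.707527, coefficient = 2
x_8 = 1.8333, f(x_8) = 1.770514, coefficient = 2
x_9 = 1.9375, f(x_9) = 1.808684, coefficient = 2
x_10 = 2.0417, f(x_10) = 1.819480, coefficient = 2
x_11 = 2.1458, f(x_11) = 1.800724, coefficient = 2
x_12 = 2.2500, f(x_12) = 1.750665, coefficient = 1

I ≈ (0.104167/2) × 36.258642 = 1.888471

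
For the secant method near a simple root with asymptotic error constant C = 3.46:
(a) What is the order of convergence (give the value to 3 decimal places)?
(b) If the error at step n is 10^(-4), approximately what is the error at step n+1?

(a) Secant method has superlinear convergence with order φ = (1+√5)/2 ≈ 1.618.
    This means |e_{n+1}| ≈ C|e_n|^1.618.

(b) With |e_n| = 10^(-4) and C = 3.46:
    |e_{n+1}| ≈ 3.46 × (10^(-4))^1.618 = 3.46 × 10^(-6.47)

(a) ≈ 1.618 (golden ratio); (b) |e_{n+1}| ≈ 1.167e-06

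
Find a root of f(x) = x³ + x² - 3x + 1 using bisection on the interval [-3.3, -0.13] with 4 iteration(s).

f(x) = x³ + x² - 3x + 1
Initial interval: [-3.3, -0.13]

Iteration 1:
  c_1 = (-3.300000 + (-0.130000))/2 = -1.715000
  f(c_1) = f(-1.715000) = 4.042024
  f(a) × f(c) < 0, new interval: [-3.300000, -1.715000]
Iteration 2:
  c_2 = (-3.300000 + (-1.715000))/2 = -2.507500
  f(c_2) = f(-2.507500) = -0.955991
  f(a) × f(c) ≥ 0, new interval: [-2.507500, -1.715000]
Iteration 3:
  c_3 = (-2.507500 + (-1.715000))/2 = -2.111250
  f(c_3) = f(-2.111250) = 2.380490
  f(a) × f(c) < 0, new interval: [-2.507500, -2.111250]
Iteration 4:
  c_4 = (-2.507500 + (-2.111250))/2 = -2.309375
  f(c_4) = f(-2.309375) = 0.944949
  f(a) × f(c) < 0, new interval: [-2.507500, -2.309375]

After 4 iteration(s), the approximation is c_4 = -2.309375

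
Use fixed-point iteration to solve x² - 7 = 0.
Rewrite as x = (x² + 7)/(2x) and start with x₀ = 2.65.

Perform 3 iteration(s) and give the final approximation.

Equation: x² - 7 = 0
Fixed-point form: x = (x² + 7)/(2x)
x₀ = 2.65

x_1 = g(2.650000) = 2.645755
x_2 = g(2.645755) = 2.645751
x_3 = g(2.645751) = 2.645751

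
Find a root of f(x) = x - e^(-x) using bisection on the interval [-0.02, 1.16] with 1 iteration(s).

f(x) = x - e^(-x)
Initial interval: [-0.02, 1.16]

Iteration 1:
  c_1 = (-0.020000 + 1.160000)/2 = 0.570000
  f(c_1) = f(0.570000) = 0.004475
  f(a) × f(c) < 0, new interval: [-0.020000, 0.570000]

After 1 iteration(s), the approximation is c_1 = 0.570000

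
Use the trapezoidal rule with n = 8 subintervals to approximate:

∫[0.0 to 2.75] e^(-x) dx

f(x) = e^(-x)
a = 0.0, b = 2.75, n = 8
h = (b - a)/n = 0.343750

Trapezoidal rule: (h/2)[f(x₀) + 2f(x₁) + 2f(x₂) + ... + f(xₙ)]

x_0 = 0.0000, f(x_0) = 1.000000, coefficient = 1
x_1 = 0.3438, f(x_1) = 0.709106, coefficient = 2
x_2 = 0.6875, f(x_2) = 0.502832, coefficient = 2
x_3 = 1.0312, f(x_3) = 0.356561, coefficient = 2
x_4 = 1.3750, f(x_4) = 0.252840, coefficient = 2
x_5 = 1.7188, f(x_5) = 0.179290, coefficient = 2
x_6 = 2.0625, f(x_6) = 0.127136, coefficient = 2
x_7 = 2.4062, f(x_7) = 0.090153, coefficient = 2
x_8 = 2.7500, f(x_8) = 0.063928, coefficient = 1

I ≈ (0.343750/2) × 5.499762 = 0.945272
Exact value: 0.936072
Error: 0.009199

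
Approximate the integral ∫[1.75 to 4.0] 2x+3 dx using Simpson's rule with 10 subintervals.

f(x) = 2x+3
a = 1.75, b = 4.0, n = 10
h = (b - a)/n = 0.225000

Simpson's rule: (h/3)[f(x₀) + 4f(x₁) + 2f(x₂) + ... + f(xₙ)]

x_0 = 1.7500, f(x_0) = 6.500000, coefficient = 1
x_1 = 1.9750, f(x_1) = 6.950000, coefficient = 4
x_2 = 2.2000, f(x_2) = 7.400000, coefficient = 2
x_3 = 2.4250, f(x_3) = 7.850000, coefficient = 4
x_4 = 2.6500, f(x_4) = 8.300000, coefficient = 2
x_5 = 2.8750, f(x_5) = 8.750000, coefficient = 4
x_6 = 3.1000, f(x_6) = 9.200000, coefficient = 2
x_7 = 3.3250, f(x_7) = 9.650000, coefficient = 4
x_8 = 3.5500, f(x_8) = 10.100000, coefficient = 2
x_9 = 3.7750, f(x_9) = 10.550000, coefficient = 4
x_10 = 4.0000, f(x_10) = 11.000000, coefficient = 1

I ≈ (0.225000/3) × 262.500000 = 19.687500
Exact value: 19.687500
Error: 0.000000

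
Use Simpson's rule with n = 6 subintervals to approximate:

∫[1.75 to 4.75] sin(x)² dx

f(x) = sin(x)²
a = 1.75, b = 4.75, n = 6
h = (b - a)/n = 0.500000

Simpson's rule: (h/3)[f(x₀) + 4f(x₁) + 2f(x₂) + ... + f(xₙ)]

x_0 = 1.7500, f(x_0) = 0.968228, coefficient = 1
x_1 = 2.2500, f(x_1) = 0.605398, coefficient = 4
x_2 = 2.7500, f(x_2) = 0.145665, coefficient = 2
x_3 = 3.2500, f(x_3) = 0.011706, coefficient = 4
x_4 = 3.7500, f(x_4) = 0.326682, coefficient = 2
x_5 = 4.2500, f(x_5) = 0.801006, coefficient = 4
x_6 = 4.7500, f(x_6) = 0.998586, coefficient = 1

I ≈ (0.500000/3) × 8.583949 = 1.430658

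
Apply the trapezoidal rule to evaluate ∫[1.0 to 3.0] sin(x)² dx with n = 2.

f(x) = sin(x)²
a = 1.0, b = 3.0, n = 2
h = (b - a)/n = 1.000000

Trapezoidal rule: (h/2)[f(x₀) + 2f(x₁) + 2f(x₂) + ... + f(xₙ)]

x_0 = 1.0000, f(x_0) = 0.708073, coefficient = 1
x_1 = 2.0000, f(x_1) = 0.826822, coefficient = 2
x_2 = 3.0000, f(x_2) = 0.019915, coefficient = 1

I ≈ (1.000000/2) × 2.381632 = 1.190816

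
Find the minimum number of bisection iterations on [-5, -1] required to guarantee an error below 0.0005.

We need (b-a)/2^n ≤ 0.0005
(-1 - (-5))/2^n ≤ 0.0005
4/2^n ≤ 0.0005
2^n ≥ 8000
n ≥ log₂(8000) = 12.97
n ≥ 13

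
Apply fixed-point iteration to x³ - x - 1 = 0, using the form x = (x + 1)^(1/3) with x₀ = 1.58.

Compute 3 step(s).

Equation: x³ - x - 1 = 0
Fixed-point form: x = (x + 1)^(1/3)
x₀ = 1.58

x_1 = g(1.580000) = 1.371534
x_2 = g(1.371534) = 1.333551
x_3 = g(1.333551) = 1.326394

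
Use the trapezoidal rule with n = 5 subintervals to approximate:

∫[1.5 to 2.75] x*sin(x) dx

f(x) = x*sin(x)
a = 1.5, b = 2.75, n = 5
h = (b - a)/n = 0.250000

Trapezoidal rule: (h/2)[f(x₀) + 2f(x₁) + 2f(x₂) + ... + f(xₙ)]

x_0 = 1.5000, f(x_0) = 1.496242, coefficient = 1
x_1 = 1.7500, f(x_1) = 1.721975, coefficient = 2
x_2 = 2.0000, f(x_2) = 1.818595, coefficient = 2
x_3 = 2.2500, f(x_3) = 1.750665, coefficient = 2
x_4 = 2.5000, f(x_4) = 1.496180, coefficient = 2
x_5 = 2.7500, f(x_5) = 1.049568, coefficient = 1

I ≈ (0.250000/2) × 16.120641 = 2.015080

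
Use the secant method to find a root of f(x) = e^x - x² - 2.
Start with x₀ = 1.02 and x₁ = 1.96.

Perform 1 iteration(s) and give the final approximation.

f(x) = e^x - x² - 2
x₀ = 1.02, x₁ = 1.96

Secant formula: x_{n+1} = x_n - f(x_n)(x_n - x_{n-1})/(f(x_n) - f(x_{n-1}))

Iteration 1:
  f(1.020000) = -0.267205
  f(1.960000) = 1.257727
  x_2 = 1.960000 - 1.257727×(1.960000 - 1.020000)/(1.257727 - (-0.267205))
       = 1.184711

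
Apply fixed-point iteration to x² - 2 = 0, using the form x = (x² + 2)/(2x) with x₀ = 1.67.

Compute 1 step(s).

Equation: x² - 2 = 0
Fixed-point form: x = (x² + 2)/(2x)
x₀ = 1.67

x_1 = g(1.670000) = 1.433802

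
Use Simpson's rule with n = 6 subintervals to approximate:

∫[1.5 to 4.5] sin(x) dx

f(x) = sin(x)
a = 1.5, b = 4.5, n = 6
h = (b - a)/n = 0.500000

Simpson's rule: (h/3)[f(x₀) + 4f(x₁) + 2f(x₂) + ... + f(xₙ)]

x_0 = 1.5000, f(x_0) = 0.997495, coefficient = 1
x_1 = 2.0000, f(x_1) = 0.909297, coefficient = 4
x_2 = 2.5000, f(x_2) = 0.598472, coefficient = 2
x_3 = 3.0000, f(x_3) = 0.141120, coefficient = 4
x_4 = 3.5000, f(x_4) = -0.350783, coefficient = 2
x_5 = 4.0000, f(x_5) = -0.756802, coefficient = 4
x_6 = 4.5000, f(x_6) = -0.977530, coefficient = 1

I ≈ (0.500000/3) × 1.689802 = 0.281634
Exact value: 0.281533
Error: 0.000101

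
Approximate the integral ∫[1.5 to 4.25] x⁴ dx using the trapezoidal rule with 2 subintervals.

f(x) = x⁴
a = 1.5, b = 4.25, n = 2
h = (b - a)/n = 1.375000

Trapezoidal rule: (h/2)[f(x₀) + 2f(x₁) + 2f(x₂) + ... + f(xₙ)]

x_0 = 1.5000, f(x_0) = 5.062500, coefficient = 1
x_1 = 2.8750, f(x_1) = 68.320557, coefficient = 2
x_2 = 4.2500, f(x_2) = 326.253906, coefficient = 1

I ≈ (1.375000/2) × 467.957520 = 321.720795
Exact value: 275.797070
Error: 45.923724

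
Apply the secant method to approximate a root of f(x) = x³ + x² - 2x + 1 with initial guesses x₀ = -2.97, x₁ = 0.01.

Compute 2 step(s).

f(x) = x³ + x² - 2x + 1
x₀ = -2.97, x₁ = 0.01

Secant formula: x_{n+1} = x_n - f(x_n)(x_n - x_{n-1})/(f(x_n) - f(x_{n-1}))

Iteration 1:
  f(-2.970000) = -10.437173
  f(0.010000) = 0.980101
  x_2 = 0.010000 - 0.980101×(0.010000 - (-2.970000))/(0.980101 - (-10.437173))
       = -0.245814
Iteration 2:
  f(0.010000) = 0.980101
  f(-0.245814) = 1.537200
  x_3 = -0.245814 - 1.537200×(-0.245814 - 0.010000)/(1.537200 - 0.980101)
       = 0.460053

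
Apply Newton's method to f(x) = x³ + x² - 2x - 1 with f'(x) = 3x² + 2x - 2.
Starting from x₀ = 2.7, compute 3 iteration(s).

f(x) = x³ + x² - 2x - 1
f'(x) = 3x² + 2x - 2
x₀ = 2.7

Newton-Raphson formula: x_{n+1} = x_n - f(x_n)/f'(x_n)

Iteration 1:
  f(2.700000) = 20.573000
  f'(2.700000) = 25.270000
  x_1 = 2.700000 - 20.573000/25.270000 = 1.885873
Iteration 2:
  f(1.885873) = 5.491905
  f'(1.885873) = 12.441291
  x_2 = 1.885873 - 5.491905/12.441291 = 1.444447
Iteration 3:
  f(1.444447) = 1.211266
  f'(1.444447) = 7.148175
  x_3 = 1.444447 - 1.211266/7.148175 = 1.274996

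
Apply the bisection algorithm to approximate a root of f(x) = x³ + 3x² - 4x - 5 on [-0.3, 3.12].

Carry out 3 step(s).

f(x) = x³ + 3x² - 4x - 5
Initial interval: [-0.3, 3.12]

Iteration 1:
  c_1 = (-0.300000 + 3.120000)/2 = 1.410000
  f(c_1) = f(1.410000) = -1.872479
  f(a) × f(c) ≥ 0, new interval: [1.410000, 3.120000]
Iteration 2:
  c_2 = (1.410000 + 3.120000)/2 = 2.265000
  f(c_2) = f(2.265000) = 12.950635
  f(a) × f(c) < 0, new interval: [1.410000, 2.265000]
Iteration 3:
  c_3 = (1.410000 + 2.265000)/2 = 1.837500
  f(c_3) = f(1.837500) = 3.983365
  f(a) × f(c) < 0, new interval: [1.410000, 1.837500]

After 3 iteration(s), the approximation is c_3 = 1.837500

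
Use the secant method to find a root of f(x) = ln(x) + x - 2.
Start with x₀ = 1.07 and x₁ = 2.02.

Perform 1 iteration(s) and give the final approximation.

f(x) = ln(x) + x - 2
x₀ = 1.07, x₁ = 2.02

Secant formula: x_{n+1} = x_n - f(x_n)(x_n - x_{n-1})/(f(x_n) - f(x_{n-1}))

Iteration 1:
  f(1.070000) = -0.862341
  f(2.020000) = 0.723098
  x_2 = 2.020000 - 0.723098×(2.020000 - 1.070000)/(0.723098 - (-0.862341))
       = 1.586718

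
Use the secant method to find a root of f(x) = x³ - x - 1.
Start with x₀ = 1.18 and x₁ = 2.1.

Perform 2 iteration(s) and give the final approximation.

f(x) = x³ - x - 1
x₀ = 1.18, x₁ = 2.1

Secant formula: x_{n+1} = x_n - f(x_n)(x_n - x_{n-1})/(f(x_n) - f(x_{n-1}))

Iteration 1:
  f(1.180000) = -0.536968
  f(2.100000) = 6.161000
  x_2 = 2.100000 - 6.161000×(2.100000 - 1.180000)/(6.161000 - (-0.536968))
       = 1.253755
Iteration 2:
  f(2.100000) = 6.161000
  f(1.253755) = -0.282974
  x_3 = 1.253755 - (-0.282974)×(1.253755 - 2.100000)/(-0.282974 - 6.161000)
       = 1.290916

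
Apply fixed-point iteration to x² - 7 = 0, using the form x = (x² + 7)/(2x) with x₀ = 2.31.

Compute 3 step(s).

Equation: x² - 7 = 0
Fixed-point form: x = (x² + 7)/(2x)
x₀ = 2.31

x_1 = g(2.310000) = 2.670152
x_2 = g(2.670152) = 2.645863
x_3 = g(2.645863) = 2.645751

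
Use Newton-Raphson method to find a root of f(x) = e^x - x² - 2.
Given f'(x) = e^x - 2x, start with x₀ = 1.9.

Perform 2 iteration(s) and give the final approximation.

f(x) = e^x - x² - 2
f'(x) = e^x - 2x
x₀ = 1.9

Newton-Raphson formula: x_{n+1} = x_n - f(x_n)/f'(x_n)

Iteration 1:
  f(1.900000) = 1.075894
  f'(1.900000) = 2.885894
  x_1 = 1.900000 - 1.075894/2.885894 = 1.527189
Iteration 2:
  f(1.527189) = 0.272906
  f'(1.527189) = 1.550834
  x_2 = 1.527189 - 0.272906/1.550834 = 1.351215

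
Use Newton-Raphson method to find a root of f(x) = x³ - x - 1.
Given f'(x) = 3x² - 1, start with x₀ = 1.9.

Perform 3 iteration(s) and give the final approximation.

f(x) = x³ - x - 1
f'(x) = 3x² - 1
x₀ = 1.9

Newton-Raphson formula: x_{n+1} = x_n - f(x_n)/f'(x_n)

Iteration 1:
  f(1.900000) = 3.959000
  f'(1.900000) = 9.830000
  x_1 = 1.900000 - 3.959000/9.830000 = 1.497253
Iteration 2:
  f(1.497253) = 0.859240
  f'(1.497253) = 5.725302
  x_2 = 1.497253 - 0.859240/5.725302 = 1.347176
Iteration 3:
  f(1.347176) = 0.097789
  f'(1.347176) = 4.444646
  x_3 = 1.347176 - 0.097789/4.444646 = 1.325174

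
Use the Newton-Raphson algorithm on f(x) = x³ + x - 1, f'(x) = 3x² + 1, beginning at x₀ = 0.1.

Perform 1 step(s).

f(x) = x³ + x - 1
f'(x) = 3x² + 1
x₀ = 0.1

Newton-Raphson formula: x_{n+1} = x_n - f(x_n)/f'(x_n)

Iteration 1:
  f(0.100000) = -0.899000
  f'(0.100000) = 1.030000
  x_1 = 0.100000 - (-0.899000)/1.030000 = 0.972816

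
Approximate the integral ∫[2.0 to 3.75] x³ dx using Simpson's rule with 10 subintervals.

f(x) = x³
a = 2.0, b = 3.75, n = 10
h = (b - a)/n = 0.175000

Simpson's rule: (h/3)[f(x₀) + 4f(x₁) + 2f(x₂) + ... + f(xₙ)]

x_0 = 2.0000, f(x_0) = 8.000000, coefficient = 1
x_1 = 2.1750, f(x_1) = 10.289109, coefficient = 4
x_2 = 2.3500, f(x_2) = 12.977875, coefficient = 2
x_3 = 2.5250, f(x_3) = 16.098453, coefficient = 4
x_4 = 2.7000, f(x_4) = 19.683000, coefficient = 2
x_5 = 2.8750, f(x_5) = 23.763672, coefficient = 4
x_6 = 3.0500, f(x_6) = 28.372625, coefficient = 2
x_7 = 3.2250, f(x_7) = 33.542016, coefficient = 4
x_8 = 3.4000, f(x_8) = 39.304000, coefficient = 2
x_9 = 3.5750, f(x_9) = 45.690734, coefficient = 4
x_10 = 3.7500, f(x_10) = 52.734375, coefficient = 1

I ≈ (0.175000/3) × 778.945312 = 45.438477
Exact value: 45.438477
Error: 0.000000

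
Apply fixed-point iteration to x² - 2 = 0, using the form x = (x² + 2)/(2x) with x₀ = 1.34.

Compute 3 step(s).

Equation: x² - 2 = 0
Fixed-point form: x = (x² + 2)/(2x)
x₀ = 1.34

x_1 = g(1.340000) = 1.416269
x_2 = g(1.416269) = 1.414215
x_3 = g(1.414215) = 1.414214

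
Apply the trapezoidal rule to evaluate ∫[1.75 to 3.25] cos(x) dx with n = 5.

f(x) = cos(x)
a = 1.75, b = 3.25, n = 5
h = (b - a)/n = 0.300000

Trapezoidal rule: (h/2)[f(x₀) + 2f(x₁) + 2f(x₂) + ... + f(xₙ)]

x_0 = 1.7500, f(x_0) = -0.178246, coefficient = 1
x_1 = 2.0500, f(x_1) = -0.461073, coefficient = 2
x_2 = 2.3500, f(x_2) = -0.702713, coefficient = 2
x_3 = 2.6500, f(x_3) = -0.881582, coefficient = 2
x_4 = 2.9500, f(x_4) = -0.981702, coefficient = 2
x_5 = 3.2500, f(x_5) = -0.994130, coefficient = 1

I ≈ (0.300000/2) × -7.226516 = -1.083977
Exact value: -1.092181
Error: 0.008204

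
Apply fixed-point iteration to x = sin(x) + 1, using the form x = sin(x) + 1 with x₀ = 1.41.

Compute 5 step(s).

Equation: x = sin(x) + 1
Fixed-point form: x = sin(x) + 1
x₀ = 1.41

x_1 = g(1.410000) = 1.987100
x_2 = g(1.987100) = 1.914590
x_3 = g(1.914590) = 1.941483
x_4 = g(1.941483) = 1.932079
x_5 = g(1.932079) = 1.935444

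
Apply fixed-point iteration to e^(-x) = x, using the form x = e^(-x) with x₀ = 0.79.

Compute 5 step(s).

Equation: e^(-x) = x
Fixed-point form: x = e^(-x)
x₀ = 0.79

x_1 = g(0.790000) = 0.453845
x_2 = g(0.453845) = 0.635181
x_3 = g(0.635181) = 0.529839
x_4 = g(0.529839) = 0.588699
x_5 = g(0.588699) = 0.555049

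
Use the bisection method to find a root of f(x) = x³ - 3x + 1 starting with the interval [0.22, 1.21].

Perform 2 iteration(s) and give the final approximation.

f(x) = x³ - 3x + 1
Initial interval: [0.22, 1.21]

Iteration 1:
  c_1 = (0.220000 + 1.210000)/2 = 0.715000
  f(c_1) = f(0.715000) = -0.779474
  f(a) × f(c) < 0, new interval: [0.220000, 0.715000]
Iteration 2:
  c_2 = (0.220000 + 0.715000)/2 = 0.467500
  f(c_2) = f(0.467500) = -0.300325
  f(a) × f(c) < 0, new interval: [0.220000, 0.467500]

After 2 iteration(s), the approximation is c_2 = 0.467500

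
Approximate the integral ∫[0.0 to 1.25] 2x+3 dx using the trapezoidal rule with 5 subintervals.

f(x) = 2x+3
a = 0.0, b = 1.25, n = 5
h = (b - a)/n = 0.250000

Trapezoidal rule: (h/2)[f(x₀) + 2f(x₁) + 2f(x₂) + ... + f(xₙ)]

x_0 = 0.0000, f(x_0) = 3.000000, coefficient = 1
x_1 = 0.2500, f(x_1) = 3.500000, coefficient = 2
x_2 = 0.5000, f(x_2) = 4.000000, coefficient = 2
x_3 = 0.7500, f(x_3) = 4.500000, coefficient = 2
x_4 = 1.0000, f(x_4) = 5.000000, coefficient = 2
x_5 = 1.2500, f(x_5) = 5.500000, coefficient = 1

I ≈ (0.250000/2) × 42.500000 = 5.312500
Exact value: 5.312500
Error: 0.000000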